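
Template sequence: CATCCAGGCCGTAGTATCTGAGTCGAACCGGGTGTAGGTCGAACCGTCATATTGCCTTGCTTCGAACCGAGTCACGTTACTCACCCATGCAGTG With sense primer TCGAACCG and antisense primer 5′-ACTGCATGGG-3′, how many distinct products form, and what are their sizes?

Three products: 71 bp, 55 bp, 32 bp

The forward primer TCGAACCG matches the top strand at positions 23–30, 39–46, 62–69.
The reverse primer's reverse complement is CCCATGCAGT, matching at positions 84–93.
Each forward site pairs with the reverse site to give a product ending at position 93: sizes 71, 55, 32 bp.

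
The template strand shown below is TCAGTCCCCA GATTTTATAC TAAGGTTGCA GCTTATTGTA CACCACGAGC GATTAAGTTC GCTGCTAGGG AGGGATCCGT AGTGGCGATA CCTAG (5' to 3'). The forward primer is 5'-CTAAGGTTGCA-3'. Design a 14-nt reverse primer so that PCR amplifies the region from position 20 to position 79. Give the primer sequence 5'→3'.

5'-CGGATCCCTCCCTA-3'

The product's 3' end on the top strand is position 79.
The reverse primer anneals to the top strand over positions 66–79, i.e. to TAGGGAGGGATCCG.
Its sequence written 5'→3' is the reverse complement: CGGATCCCTCCCTA.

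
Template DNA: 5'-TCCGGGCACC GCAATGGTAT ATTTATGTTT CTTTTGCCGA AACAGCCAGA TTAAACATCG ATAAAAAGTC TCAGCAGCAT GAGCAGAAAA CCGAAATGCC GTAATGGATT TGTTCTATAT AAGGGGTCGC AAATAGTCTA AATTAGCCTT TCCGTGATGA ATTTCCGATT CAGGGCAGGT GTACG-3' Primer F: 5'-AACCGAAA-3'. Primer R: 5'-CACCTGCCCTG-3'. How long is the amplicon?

93 bp

Scanning the template, AACCGAAA occurs at positions 89–96; this primer anneals to the bottom strand there with its 3' end pointing downstream.
Taking the reverse complement of CACCTGCCCTG gives CAGGGCAGGTG, found at positions 171–181 on the template; the primer anneals here to the top strand with its 3' end pointing upstream.
The product runs from position 89 to position 181, so its length is 181 − 89 + 1 = 93 bp.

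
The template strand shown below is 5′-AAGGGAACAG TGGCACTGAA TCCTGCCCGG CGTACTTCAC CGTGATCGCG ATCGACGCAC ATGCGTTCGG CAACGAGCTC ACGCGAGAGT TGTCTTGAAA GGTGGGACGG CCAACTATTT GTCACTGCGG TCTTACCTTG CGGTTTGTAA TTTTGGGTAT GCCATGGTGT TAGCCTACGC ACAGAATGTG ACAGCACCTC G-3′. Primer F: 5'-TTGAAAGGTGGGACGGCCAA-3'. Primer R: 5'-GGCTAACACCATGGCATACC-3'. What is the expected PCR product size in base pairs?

81 bp

The forward primer matches the template at positions 95–114.
The reverse primer's reverse complement is GGTATGCCATGGTGTTAGCC, which matches the template at positions 156–175.
Amplicon spans positions 95–175: 81 bp.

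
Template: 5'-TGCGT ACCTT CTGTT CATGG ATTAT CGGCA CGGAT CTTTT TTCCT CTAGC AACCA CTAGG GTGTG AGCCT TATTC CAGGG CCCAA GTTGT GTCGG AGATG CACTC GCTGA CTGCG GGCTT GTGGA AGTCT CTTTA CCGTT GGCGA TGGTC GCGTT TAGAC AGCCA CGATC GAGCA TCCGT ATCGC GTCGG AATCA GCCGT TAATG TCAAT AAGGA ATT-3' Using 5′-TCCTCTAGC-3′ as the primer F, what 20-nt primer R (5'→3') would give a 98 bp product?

5'-ACGGTAAAGAGACTTCCACA-3'

The forward primer binds at positions 42–50, so a 98 bp product ends at position 42 + 98 − 1 = 139.
The reverse primer anneals to the top strand over positions 120–139, i.e. to TGTGGAAGTCTCTTTACCGT.
Its sequence written 5'→3' is the reverse complement: ACGGTAAAGAGACTTCCACA.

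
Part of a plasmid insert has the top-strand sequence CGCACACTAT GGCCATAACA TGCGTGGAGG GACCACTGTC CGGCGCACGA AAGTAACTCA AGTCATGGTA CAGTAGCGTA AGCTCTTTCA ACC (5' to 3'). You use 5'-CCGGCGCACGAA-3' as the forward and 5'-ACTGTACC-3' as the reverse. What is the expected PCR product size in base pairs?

35 bp

Scanning the template, CCGGCGCACGAA occurs at positions 40–51; this primer anneals to the bottom strand there with its 3' end pointing downstream.
The reverse primer's reverse complement is GGTACAGT, which matches the template at positions 67–74.
Amplicon spans positions 40–74: 35 bp.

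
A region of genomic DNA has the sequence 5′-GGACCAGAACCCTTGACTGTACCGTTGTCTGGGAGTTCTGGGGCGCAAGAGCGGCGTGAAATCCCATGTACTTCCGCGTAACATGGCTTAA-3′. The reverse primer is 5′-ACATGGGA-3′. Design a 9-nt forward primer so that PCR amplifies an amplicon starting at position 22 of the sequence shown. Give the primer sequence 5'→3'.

The reverse primer's reverse complement TCCCATGT matches the template at positions 62–69; the product starts at position 22.
The forward primer is identical to the top strand over positions 22–30: CCGTTGTCT.

5'-CCGTTGTCT-3'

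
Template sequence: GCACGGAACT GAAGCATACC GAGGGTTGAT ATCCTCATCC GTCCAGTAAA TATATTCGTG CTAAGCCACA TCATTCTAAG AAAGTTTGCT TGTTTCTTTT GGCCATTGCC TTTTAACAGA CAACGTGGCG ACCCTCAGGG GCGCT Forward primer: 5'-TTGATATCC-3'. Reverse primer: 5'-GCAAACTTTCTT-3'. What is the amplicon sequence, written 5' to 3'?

Scanning the template, TTGATATCC occurs at positions 26–34; this primer anneals to the bottom strand there with its 3' end pointing downstream.
Reverse complement of the reverse primer: AAGAAAGTTTGC. This occurs on the top strand at positions 78–89.
The product is the template from position 26 through 89 (64 bp).

5'-TTGATATCCTCATCCGTCCAGTAAATATATTCGTGCTAAGCCACATCATTCTAAGAAAGTTTGC-3'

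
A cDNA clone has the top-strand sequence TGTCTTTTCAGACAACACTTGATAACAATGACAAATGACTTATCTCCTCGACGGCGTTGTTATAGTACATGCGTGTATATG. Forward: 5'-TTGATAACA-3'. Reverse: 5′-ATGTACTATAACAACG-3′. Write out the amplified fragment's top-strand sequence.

Scanning the template, TTGATAACA occurs at positions 19–27; this primer anneals to the bottom strand there with its 3' end pointing downstream.
Taking the reverse complement of ATGTACTATAACAACG gives CGTTGTTATAGTACAT, found at positions 55–70 on the template; the primer anneals here to the top strand with its 3' end pointing upstream.
The product is the template from position 19 through 70 (52 bp).

5'-TTGATAACAATGACAAATGACTTATCTCCTCGACGGCGTTGTTATAGTACAT-3'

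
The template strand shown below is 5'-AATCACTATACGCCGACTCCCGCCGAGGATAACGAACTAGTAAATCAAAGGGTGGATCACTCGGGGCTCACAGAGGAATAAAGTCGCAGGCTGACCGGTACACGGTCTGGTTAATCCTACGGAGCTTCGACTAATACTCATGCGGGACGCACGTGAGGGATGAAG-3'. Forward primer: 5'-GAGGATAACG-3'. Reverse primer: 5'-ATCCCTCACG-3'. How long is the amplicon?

137 bp

Forward primer GAGGATAACG is found on the top strand at positions 25–34.
Reverse complement of the reverse primer: CGTGAGGGAT. This occurs on the top strand at positions 152–161.
Product length = (reverse-primer end) − (forward-primer start) + 1 = 161 − 25 + 1 = 137 bp.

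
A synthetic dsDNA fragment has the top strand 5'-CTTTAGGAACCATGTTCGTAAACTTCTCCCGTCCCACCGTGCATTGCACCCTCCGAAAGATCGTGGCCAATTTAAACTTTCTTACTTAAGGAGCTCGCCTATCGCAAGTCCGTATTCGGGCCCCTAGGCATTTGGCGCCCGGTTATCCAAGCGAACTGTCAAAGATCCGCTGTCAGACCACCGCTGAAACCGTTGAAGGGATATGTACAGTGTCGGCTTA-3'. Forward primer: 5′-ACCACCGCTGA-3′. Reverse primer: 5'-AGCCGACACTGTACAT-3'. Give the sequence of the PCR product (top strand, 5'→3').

The forward primer matches the template at positions 177–187.
Taking the reverse complement of AGCCGACACTGTACAT gives ATGTACAGTGTCGGCT, found at positions 203–218 on the template; the primer anneals here to the top strand with its 3' end pointing upstream.
The product is the template from position 177 through 218 (42 bp).

5'-ACCACCGCTGAAACCGTTGAAGGGATATGTACAGTGTCGGCT-3'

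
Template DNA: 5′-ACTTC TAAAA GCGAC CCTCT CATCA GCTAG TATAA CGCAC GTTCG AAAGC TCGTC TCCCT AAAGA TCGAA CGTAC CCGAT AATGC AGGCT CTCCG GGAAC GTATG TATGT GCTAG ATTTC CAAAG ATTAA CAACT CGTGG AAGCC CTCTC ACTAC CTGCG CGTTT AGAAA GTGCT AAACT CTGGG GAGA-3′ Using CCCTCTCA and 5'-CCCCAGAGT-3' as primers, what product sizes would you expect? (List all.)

172 bp, 43 bp

The forward primer CCCTCTCA matches the top strand at positions 15–22, 144–151.
The reverse primer's reverse complement is ACTCTGGGG, matching at positions 178–186.
Each forward site pairs with the reverse site to give a product ending at position 186: sizes 172, 43 bp.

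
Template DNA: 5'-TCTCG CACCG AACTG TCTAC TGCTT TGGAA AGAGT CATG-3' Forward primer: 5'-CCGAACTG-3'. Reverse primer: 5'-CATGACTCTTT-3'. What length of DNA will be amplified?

The forward primer matches the template at positions 8–15.
The reverse primer's reverse complement is AAAGAGTCATG, which matches the template at positions 29–39.
Amplicon spans positions 8–39: 32 bp.

32 bp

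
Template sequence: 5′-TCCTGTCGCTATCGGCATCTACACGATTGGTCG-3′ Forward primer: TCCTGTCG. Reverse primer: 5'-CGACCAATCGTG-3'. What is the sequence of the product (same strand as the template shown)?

Forward primer TCCTGTCG is found on the top strand at positions 1–8.
The reverse primer's reverse complement is CACGATTGGTCG, which matches the template at positions 22–33.
The product is the template from position 1 through 33 (33 bp).

5'-TCCTGTCGCTATCGGCATCTACACGATTGGTCG-3'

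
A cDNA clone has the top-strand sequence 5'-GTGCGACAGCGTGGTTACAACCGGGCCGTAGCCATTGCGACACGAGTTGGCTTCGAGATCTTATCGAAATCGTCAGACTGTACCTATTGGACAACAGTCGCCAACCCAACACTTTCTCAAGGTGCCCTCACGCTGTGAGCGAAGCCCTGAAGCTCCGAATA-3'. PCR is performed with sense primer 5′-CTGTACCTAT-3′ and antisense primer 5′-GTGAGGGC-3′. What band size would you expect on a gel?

54 bp

The forward primer matches the template at positions 78–87.
The reverse primer's reverse complement is GCCCTCAC, which matches the template at positions 124–131.
The product runs from position 78 to position 131, so its length is 131 − 78 + 1 = 54 bp.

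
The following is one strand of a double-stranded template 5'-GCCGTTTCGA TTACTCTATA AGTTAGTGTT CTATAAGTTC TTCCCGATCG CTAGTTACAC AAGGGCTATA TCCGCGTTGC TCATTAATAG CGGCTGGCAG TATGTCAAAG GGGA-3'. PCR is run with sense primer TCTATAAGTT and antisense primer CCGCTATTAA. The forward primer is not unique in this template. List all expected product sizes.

The forward primer TCTATAAGTT matches the top strand at positions 15–24, 30–39.
The reverse primer's reverse complement is TTAATAGCGG, matching at positions 84–93.
Each forward site pairs with the reverse site to give a product ending at position 93: sizes 79, 64 bp.

79 bp, 64 bp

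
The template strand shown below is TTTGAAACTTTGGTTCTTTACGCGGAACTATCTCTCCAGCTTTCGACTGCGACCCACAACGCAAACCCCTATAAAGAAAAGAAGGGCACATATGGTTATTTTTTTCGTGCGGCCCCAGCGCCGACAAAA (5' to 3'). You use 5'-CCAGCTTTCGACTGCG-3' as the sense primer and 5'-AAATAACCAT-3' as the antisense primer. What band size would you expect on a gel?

Scanning the template, CCAGCTTTCGACTGCG occurs at positions 36–51; this primer anneals to the bottom strand there with its 3' end pointing downstream.
Reverse complement of the reverse primer: ATGGTTATTT. This occurs on the top strand at positions 92–101.
Amplicon spans positions 36–101: 66 bp.

66 bp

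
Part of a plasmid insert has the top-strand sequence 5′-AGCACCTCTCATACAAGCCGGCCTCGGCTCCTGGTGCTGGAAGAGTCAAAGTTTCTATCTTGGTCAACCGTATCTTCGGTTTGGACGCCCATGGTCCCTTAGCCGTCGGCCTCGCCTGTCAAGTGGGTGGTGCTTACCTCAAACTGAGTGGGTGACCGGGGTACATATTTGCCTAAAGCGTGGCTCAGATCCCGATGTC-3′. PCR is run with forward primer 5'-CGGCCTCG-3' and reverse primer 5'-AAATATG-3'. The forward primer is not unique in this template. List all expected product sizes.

152 bp, 64 bp

The forward primer CGGCCTCG matches the top strand at positions 19–26, 107–114.
The reverse primer's reverse complement is CATATTT, matching at positions 164–170.
Each forward site pairs with the reverse site to give a product ending at position 170: sizes 152, 64 bp.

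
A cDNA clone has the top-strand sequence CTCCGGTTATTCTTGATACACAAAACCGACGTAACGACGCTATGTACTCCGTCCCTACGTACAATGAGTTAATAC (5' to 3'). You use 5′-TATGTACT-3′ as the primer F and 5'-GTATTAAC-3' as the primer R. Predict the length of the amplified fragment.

Forward primer TATGTACT is found on the top strand at positions 41–48.
The reverse primer's reverse complement is GTTAATAC, which matches the template at positions 68–75.
The product runs from position 41 to position 75, so its length is 75 − 41 + 1 = 35 bp.

35 bp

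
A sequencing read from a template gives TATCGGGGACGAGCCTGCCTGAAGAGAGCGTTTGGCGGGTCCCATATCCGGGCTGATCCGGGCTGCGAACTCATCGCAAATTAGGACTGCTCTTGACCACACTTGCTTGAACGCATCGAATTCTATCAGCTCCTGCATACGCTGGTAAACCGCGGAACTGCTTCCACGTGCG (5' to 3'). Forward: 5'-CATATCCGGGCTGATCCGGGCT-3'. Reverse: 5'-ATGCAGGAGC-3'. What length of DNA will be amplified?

96 bp

The forward primer matches the template at positions 43–64.
Taking the reverse complement of ATGCAGGAGC gives GCTCCTGCAT, found at positions 129–138 on the template; the primer anneals here to the top strand with its 3' end pointing upstream.
The product runs from position 43 to position 138, so its length is 138 − 43 + 1 = 96 bp.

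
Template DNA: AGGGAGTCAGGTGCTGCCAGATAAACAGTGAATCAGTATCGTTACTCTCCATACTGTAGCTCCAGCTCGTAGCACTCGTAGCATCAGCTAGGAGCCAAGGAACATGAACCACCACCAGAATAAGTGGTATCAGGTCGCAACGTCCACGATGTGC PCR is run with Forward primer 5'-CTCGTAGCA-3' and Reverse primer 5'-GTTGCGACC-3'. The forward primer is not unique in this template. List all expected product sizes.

The forward primer CTCGTAGCA matches the top strand at positions 66–74, 75–83.
The reverse primer's reverse complement is GGTCGCAAC, matching at positions 133–141.
Each forward site pairs with the reverse site to give a product ending at position 141: sizes 76, 67 bp.

76 bp, 67 bp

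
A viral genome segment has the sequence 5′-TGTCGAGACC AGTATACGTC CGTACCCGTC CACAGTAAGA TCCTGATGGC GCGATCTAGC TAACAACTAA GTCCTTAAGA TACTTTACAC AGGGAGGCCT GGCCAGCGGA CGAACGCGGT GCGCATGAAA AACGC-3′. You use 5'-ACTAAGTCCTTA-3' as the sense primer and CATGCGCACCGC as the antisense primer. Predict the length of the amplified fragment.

The forward primer matches the template at positions 66–77.
Taking the reverse complement of CATGCGCACCGC gives GCGGTGCGCATG, found at positions 116–127 on the template; the primer anneals here to the top strand with its 3' end pointing upstream.
Amplicon spans positions 66–127: 62 bp.

62 bp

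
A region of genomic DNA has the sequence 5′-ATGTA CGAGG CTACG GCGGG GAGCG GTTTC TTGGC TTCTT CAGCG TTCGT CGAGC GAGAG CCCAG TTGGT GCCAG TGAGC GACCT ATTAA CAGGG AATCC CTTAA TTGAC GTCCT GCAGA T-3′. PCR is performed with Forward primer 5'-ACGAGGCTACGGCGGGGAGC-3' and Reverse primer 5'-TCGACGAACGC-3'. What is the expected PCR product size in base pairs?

Scanning the template, ACGAGGCTACGGCGGGGAGC occurs at positions 5–24; this primer anneals to the bottom strand there with its 3' end pointing downstream.
Reverse complement of the reverse primer: GCGTTCGTCGA. This occurs on the top strand at positions 43–53.
Amplicon spans positions 5–53: 49 bp.

49 bp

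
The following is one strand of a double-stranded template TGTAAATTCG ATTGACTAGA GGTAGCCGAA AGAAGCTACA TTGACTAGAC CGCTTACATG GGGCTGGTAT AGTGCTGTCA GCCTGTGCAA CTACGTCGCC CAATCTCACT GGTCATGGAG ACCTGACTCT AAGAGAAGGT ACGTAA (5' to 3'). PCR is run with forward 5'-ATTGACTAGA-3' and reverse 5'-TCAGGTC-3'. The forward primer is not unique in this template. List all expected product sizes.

116 bp, 87 bp

The forward primer ATTGACTAGA matches the top strand at positions 11–20, 40–49.
The reverse primer's reverse complement is GACCTGA, matching at positions 120–126.
Each forward site pairs with the reverse site to give a product ending at position 126: sizes 116, 87 bp.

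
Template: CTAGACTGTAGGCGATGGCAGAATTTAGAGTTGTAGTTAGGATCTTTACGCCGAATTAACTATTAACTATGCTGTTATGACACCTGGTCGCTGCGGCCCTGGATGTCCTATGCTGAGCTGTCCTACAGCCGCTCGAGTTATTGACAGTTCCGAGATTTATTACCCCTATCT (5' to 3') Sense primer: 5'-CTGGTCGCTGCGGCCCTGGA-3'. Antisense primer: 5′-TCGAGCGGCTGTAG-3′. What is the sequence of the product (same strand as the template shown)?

5'-CTGGTCGCTGCGGCCCTGGATGTCCTATGCTGAGCTGTCCTACAGCCGCTCGA-3'

Forward primer CTGGTCGCTGCGGCCCTGGA is found on the top strand at positions 84–103.
The reverse primer's reverse complement is CTACAGCCGCTCGA, which matches the template at positions 123–136.
The product is the template from position 84 through 136 (53 bp).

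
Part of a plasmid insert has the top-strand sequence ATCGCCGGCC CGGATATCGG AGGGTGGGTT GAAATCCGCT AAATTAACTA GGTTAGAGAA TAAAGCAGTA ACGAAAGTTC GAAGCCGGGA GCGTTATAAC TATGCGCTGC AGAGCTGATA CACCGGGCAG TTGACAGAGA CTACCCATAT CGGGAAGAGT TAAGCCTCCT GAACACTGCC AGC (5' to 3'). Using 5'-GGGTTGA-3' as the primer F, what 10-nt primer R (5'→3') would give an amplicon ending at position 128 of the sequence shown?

5'-GCCCGGTGTA-3'

The forward primer binds at positions 26–32; the product's 3' end on the top strand is position 128.
The reverse primer anneals to the top strand over positions 119–128, i.e. to TACACCGGGC.
Its sequence written 5'→3' is the reverse complement: GCCCGGTGTA.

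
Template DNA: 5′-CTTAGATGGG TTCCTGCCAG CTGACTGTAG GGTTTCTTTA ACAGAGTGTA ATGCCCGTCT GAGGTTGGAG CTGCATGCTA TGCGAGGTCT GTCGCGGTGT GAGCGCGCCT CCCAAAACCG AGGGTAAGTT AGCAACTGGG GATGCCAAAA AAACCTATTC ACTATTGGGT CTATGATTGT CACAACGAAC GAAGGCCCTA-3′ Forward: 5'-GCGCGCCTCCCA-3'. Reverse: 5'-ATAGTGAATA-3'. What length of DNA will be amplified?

The forward primer matches the template at positions 103–114.
Reverse complement of the reverse primer: TATTCACTAT. This occurs on the top strand at positions 156–165.
Product length = (reverse-primer end) − (forward-primer start) + 1 = 165 − 103 + 1 = 63 bp.

63 bp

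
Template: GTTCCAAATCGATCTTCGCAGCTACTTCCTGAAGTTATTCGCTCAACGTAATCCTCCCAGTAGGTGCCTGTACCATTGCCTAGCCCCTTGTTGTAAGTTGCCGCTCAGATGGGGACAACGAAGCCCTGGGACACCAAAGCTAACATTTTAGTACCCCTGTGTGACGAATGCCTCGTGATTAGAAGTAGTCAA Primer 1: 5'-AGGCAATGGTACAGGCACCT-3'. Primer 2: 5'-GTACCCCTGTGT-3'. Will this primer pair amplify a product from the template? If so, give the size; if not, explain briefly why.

No product — the primers' 3' ends point away from each other.

Primer 1 (AGGCAATGGTACAGGCACCT) has reverse complement AGGTGCCTGTACCATTGCCT, which matches the top strand at positions 62–81; primer 1 anneals to the top strand there with its 3' end pointing upstream toward position 62.
Primer 2 (GTACCCCTGTGT) matches the top strand directly at positions 151–162; it anneals to the bottom strand with its 3' end pointing downstream toward position 162.
The 3' ends diverge (primer 1 extends toward position 1, primer 2 toward position 192), so the primers never converge on a shared product.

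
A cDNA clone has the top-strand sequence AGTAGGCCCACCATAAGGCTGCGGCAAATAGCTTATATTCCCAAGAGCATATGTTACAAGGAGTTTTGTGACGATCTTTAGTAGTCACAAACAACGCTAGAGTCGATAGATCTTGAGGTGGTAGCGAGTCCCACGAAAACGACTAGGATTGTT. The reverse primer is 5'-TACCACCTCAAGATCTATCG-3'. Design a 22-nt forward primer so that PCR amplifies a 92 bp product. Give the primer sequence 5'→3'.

The reverse primer's reverse complement CGATAGATCTTGAGGTGGTA matches the template at positions 104–123, so the product ends at position 123.
A 92 bp product then starts at position 123 − 92 + 1 = 32.
The forward primer is identical to the top strand there: CTTATATTCCCAAGAGCATATG.

5'-CTTATATTCCCAAGAGCATATG-3'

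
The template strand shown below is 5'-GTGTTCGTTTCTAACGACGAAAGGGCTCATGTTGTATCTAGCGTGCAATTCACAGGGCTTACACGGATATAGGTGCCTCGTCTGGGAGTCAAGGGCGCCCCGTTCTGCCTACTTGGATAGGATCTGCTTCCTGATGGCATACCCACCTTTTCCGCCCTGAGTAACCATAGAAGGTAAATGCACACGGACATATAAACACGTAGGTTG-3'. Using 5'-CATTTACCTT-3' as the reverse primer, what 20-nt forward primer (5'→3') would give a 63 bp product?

The reverse primer's reverse complement AAGGTAAATG matches the template at positions 171–180, so the product ends at position 180.
A 63 bp product then starts at position 180 − 63 + 1 = 118.
The forward primer is identical to the top strand there: TAGGATCTGCTTCCTGATGG.

5'-TAGGATCTGCTTCCTGATGG-3'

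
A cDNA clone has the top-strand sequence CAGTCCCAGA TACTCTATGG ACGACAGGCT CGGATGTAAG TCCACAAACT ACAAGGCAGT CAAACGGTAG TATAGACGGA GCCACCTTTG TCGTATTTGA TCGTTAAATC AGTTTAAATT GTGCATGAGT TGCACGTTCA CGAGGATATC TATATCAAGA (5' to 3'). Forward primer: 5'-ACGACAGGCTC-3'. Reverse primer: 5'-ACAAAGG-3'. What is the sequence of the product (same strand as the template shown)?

5'-ACGACAGGCTCGGATGTAAGTCCACAAACTACAAGGCAGTCAAACGGTAGTATAGACGGAGCCACCTTTGT-3'

Forward primer ACGACAGGCTC is found on the top strand at positions 21–31.
Taking the reverse complement of ACAAAGG gives CCTTTGT, found at positions 85–91 on the template; the primer anneals here to the top strand with its 3' end pointing upstream.
The product is the template from position 21 through 91 (71 bp).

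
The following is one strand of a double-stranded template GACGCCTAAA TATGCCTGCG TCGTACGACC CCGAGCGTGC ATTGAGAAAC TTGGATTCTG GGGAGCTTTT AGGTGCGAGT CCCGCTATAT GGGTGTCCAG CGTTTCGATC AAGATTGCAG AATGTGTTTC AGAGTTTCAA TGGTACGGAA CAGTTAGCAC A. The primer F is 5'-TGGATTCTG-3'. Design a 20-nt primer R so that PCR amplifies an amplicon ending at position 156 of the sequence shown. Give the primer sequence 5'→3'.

The forward primer binds at positions 52–60; the product's 3' end on the top strand is position 156.
The reverse primer anneals to the top strand over positions 137–156, i.e. to TCAATGGTACGGAACAGTTA.
Its sequence written 5'→3' is the reverse complement: TAACTGTTCCGTACCATTGA.

5'-TAACTGTTCCGTACCATTGA-3'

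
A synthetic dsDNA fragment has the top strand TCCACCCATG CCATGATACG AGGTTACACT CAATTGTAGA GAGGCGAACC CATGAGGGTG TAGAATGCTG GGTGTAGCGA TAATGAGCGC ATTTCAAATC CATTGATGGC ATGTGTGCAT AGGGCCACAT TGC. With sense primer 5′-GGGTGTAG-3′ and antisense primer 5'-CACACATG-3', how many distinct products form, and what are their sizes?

The forward primer GGGTGTAG matches the top strand at positions 56–63, 70–77.
The reverse primer's reverse complement is CATGTGTG, matching at positions 110–117.
Each forward site pairs with the reverse site to give a product ending at position 117: sizes 62, 48 bp.

Two products: 62 bp, 48 bp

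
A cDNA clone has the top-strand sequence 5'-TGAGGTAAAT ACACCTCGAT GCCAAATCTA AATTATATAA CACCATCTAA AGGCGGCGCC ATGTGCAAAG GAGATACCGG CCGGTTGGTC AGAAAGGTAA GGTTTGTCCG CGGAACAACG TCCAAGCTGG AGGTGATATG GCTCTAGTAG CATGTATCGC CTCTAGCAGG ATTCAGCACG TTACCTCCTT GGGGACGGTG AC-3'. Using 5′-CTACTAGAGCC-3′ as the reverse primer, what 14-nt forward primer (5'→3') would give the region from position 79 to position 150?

5'-GGCCGGTTGGTCAG-3'

The reverse primer's reverse complement GGCTCTAGTAG matches the template at positions 140–150; the product starts at position 79.
The forward primer is identical to the top strand over positions 79–92: GGCCGGTTGGTCAG.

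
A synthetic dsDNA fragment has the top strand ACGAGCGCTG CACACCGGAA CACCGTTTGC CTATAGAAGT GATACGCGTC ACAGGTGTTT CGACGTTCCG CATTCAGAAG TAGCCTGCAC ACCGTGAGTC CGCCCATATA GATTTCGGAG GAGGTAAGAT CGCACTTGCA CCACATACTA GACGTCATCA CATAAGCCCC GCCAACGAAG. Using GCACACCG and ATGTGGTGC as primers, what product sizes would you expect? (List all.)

137 bp, 60 bp

The forward primer GCACACCG matches the top strand at positions 10–17, 87–94.
The reverse primer's reverse complement is GCACCACAT, matching at positions 138–146.
Each forward site pairs with the reverse site to give a product ending at position 146: sizes 137, 60 bp.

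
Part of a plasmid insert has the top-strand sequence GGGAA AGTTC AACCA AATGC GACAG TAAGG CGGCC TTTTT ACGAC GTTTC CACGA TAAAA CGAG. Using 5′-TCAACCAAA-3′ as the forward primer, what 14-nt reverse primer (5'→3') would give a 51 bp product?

5'-TTTATCGTGGAAAC-3'

The forward primer binds at positions 9–17, so a 51 bp product ends at position 9 + 51 − 1 = 59.
The reverse primer anneals to the top strand over positions 46–59, i.e. to GTTTCCACGATAAA.
Its sequence written 5'→3' is the reverse complement: TTTATCGTGGAAAC.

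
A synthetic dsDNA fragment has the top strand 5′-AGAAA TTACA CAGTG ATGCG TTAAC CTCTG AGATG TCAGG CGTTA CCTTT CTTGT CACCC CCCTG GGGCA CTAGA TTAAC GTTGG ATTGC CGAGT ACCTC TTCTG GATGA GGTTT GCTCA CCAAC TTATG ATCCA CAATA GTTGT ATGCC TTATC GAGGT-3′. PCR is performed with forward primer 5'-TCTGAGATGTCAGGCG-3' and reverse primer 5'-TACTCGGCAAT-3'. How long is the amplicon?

Forward primer TCTGAGATGTCAGGCG is found on the top strand at positions 27–42.
Reverse complement of the reverse primer: ATTGCCGAGTA. This occurs on the top strand at positions 86–96.
Product length = (reverse-primer end) − (forward-primer start) + 1 = 96 − 27 + 1 = 70 bp.

70 bp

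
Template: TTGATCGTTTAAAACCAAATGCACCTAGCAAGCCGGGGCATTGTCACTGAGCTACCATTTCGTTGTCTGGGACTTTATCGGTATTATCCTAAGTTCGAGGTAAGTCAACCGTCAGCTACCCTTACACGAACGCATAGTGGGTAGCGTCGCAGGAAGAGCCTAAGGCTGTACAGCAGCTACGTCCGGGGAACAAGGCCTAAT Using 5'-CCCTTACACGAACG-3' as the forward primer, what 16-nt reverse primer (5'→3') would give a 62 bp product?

5'-GTAGCTGCTGTACAGC-3'

The forward primer binds at positions 119–132, so a 62 bp product ends at position 119 + 62 − 1 = 180.
The reverse primer anneals to the top strand over positions 165–180, i.e. to GCTGTACAGCAGCTAC.
Its sequence written 5'→3' is the reverse complement: GTAGCTGCTGTACAGC.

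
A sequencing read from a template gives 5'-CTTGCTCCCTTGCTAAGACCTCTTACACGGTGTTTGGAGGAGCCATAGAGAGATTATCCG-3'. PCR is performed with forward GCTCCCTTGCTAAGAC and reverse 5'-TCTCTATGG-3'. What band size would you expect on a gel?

48 bp

Scanning the template, GCTCCCTTGCTAAGAC occurs at positions 4–19; this primer anneals to the bottom strand there with its 3' end pointing downstream.
Taking the reverse complement of TCTCTATGG gives CCATAGAGA, found at positions 43–51 on the template; the primer anneals here to the top strand with its 3' end pointing upstream.
The product runs from position 4 to position 51, so its length is 51 − 4 + 1 = 48 bp.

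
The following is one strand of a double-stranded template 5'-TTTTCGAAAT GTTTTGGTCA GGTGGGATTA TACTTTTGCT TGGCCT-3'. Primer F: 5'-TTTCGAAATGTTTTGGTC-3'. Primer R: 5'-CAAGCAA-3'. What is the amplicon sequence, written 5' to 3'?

Scanning the template, TTTCGAAATGTTTTGGTC occurs at positions 2–19; this primer anneals to the bottom strand there with its 3' end pointing downstream.
Reverse complement of the reverse primer: TTGCTTG. This occurs on the top strand at positions 36–42.
The product is the template from position 2 through 42 (41 bp).

5'-TTTCGAAATGTTTTGGTCAGGTGGGATTATACTTTTGCTTG-3'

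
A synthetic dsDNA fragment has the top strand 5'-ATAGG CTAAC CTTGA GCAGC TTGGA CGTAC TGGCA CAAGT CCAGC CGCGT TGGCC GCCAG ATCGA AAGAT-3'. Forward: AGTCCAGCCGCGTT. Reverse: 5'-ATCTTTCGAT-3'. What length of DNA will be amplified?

Scanning the template, AGTCCAGCCGCGTT occurs at positions 38–51; this primer anneals to the bottom strand there with its 3' end pointing downstream.
The reverse primer's reverse complement is ATCGAAAGAT, which matches the template at positions 61–70.
Amplicon spans positions 38–70: 33 bp.

33 bp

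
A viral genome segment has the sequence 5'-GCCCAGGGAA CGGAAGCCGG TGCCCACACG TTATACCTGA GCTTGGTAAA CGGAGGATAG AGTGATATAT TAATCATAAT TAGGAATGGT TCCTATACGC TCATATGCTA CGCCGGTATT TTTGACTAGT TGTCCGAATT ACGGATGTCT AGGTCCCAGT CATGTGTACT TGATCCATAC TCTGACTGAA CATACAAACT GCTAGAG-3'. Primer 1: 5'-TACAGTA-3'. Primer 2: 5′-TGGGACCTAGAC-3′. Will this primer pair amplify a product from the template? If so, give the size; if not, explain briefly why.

Primer 1 (TACAGTA) does not match the top strand, and its reverse complement TACTGTA does not match either.
With no annealing site for primer 1, no amplification occurs.

No product — primer 1 has no binding site in the template.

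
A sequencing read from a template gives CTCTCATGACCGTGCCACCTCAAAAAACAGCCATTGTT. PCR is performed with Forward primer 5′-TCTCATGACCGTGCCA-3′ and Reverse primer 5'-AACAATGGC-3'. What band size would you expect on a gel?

Forward primer TCTCATGACCGTGCCA is found on the top strand at positions 2–17.
Reverse complement of the reverse primer: GCCATTGTT. This occurs on the top strand at positions 30–38.
The product runs from position 2 to position 38, so its length is 38 − 2 + 1 = 37 bp.

37 bp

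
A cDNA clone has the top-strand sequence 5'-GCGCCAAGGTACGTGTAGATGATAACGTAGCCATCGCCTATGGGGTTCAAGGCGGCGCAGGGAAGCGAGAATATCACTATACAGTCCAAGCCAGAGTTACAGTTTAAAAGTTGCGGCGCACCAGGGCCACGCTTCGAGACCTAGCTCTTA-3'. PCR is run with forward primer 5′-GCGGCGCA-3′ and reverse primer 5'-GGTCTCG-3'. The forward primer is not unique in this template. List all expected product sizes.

90 bp, 29 bp

The forward primer GCGGCGCA matches the top strand at positions 52–59, 113–120.
The reverse primer's reverse complement is CGAGACC, matching at positions 135–141.
Each forward site pairs with the reverse site to give a product ending at position 141: sizes 90, 29 bp.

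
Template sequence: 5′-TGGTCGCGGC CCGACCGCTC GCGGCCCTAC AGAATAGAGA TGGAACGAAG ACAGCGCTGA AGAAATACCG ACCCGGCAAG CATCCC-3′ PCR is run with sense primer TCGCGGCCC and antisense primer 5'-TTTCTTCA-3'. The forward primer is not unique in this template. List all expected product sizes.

62 bp, 47 bp

The forward primer TCGCGGCCC matches the top strand at positions 4–12, 19–27.
The reverse primer's reverse complement is TGAAGAAA, matching at positions 58–65.
Each forward site pairs with the reverse site to give a product ending at position 65: sizes 62, 47 bp.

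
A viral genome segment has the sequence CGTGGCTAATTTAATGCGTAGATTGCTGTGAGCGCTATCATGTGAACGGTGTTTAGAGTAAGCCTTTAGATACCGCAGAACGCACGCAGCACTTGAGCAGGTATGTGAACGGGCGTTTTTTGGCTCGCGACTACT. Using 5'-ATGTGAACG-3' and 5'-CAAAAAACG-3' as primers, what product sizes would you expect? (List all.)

83 bp, 20 bp

The forward primer ATGTGAACG matches the top strand at positions 40–48, 103–111.
The reverse primer's reverse complement is CGTTTTTTG, matching at positions 114–122.
Each forward site pairs with the reverse site to give a product ending at position 122: sizes 83, 20 bp.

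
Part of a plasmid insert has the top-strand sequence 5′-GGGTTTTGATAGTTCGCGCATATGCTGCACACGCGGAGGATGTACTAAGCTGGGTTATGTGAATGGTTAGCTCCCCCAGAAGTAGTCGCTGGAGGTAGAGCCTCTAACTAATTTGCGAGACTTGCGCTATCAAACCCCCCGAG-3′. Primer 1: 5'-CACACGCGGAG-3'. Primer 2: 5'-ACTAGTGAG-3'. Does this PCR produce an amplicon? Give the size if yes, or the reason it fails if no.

Primer 2 (ACTAGTGAG) does not match the top strand, and its reverse complement CTCACTAGT does not match either.
With no annealing site for primer 2, no amplification occurs.

No product — primer 2 has no binding site in the template.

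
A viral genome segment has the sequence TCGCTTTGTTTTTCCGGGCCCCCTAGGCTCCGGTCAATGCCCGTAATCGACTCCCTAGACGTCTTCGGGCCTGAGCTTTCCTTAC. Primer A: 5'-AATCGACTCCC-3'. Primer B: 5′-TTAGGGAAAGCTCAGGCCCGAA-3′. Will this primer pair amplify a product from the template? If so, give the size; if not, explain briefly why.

No product — primer B has no binding site in the template.

Primer B (TTAGGGAAAGCTCAGGCCCGAA) does not match the top strand, and its reverse complement TTCGGGCCTGAGCTTTCCCTAA does not match either.
With no annealing site for primer B, no amplification occurs.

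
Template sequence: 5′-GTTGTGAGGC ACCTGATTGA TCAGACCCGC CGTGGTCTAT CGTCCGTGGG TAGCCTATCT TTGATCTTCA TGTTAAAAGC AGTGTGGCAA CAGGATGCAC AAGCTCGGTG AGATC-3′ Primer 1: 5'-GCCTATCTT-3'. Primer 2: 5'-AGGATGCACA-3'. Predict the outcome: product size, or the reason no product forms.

No product — both primers anneal to the same strand and extend in the same direction.

Primer 1 (GCCTATCTT) matches the top strand at positions 53–61 (3' end points downstream).
Primer 2 (AGGATGCACA) also matches the top strand directly, at positions 92–101 — its reverse complement TGTGCATCCT is not present.
Both primers anneal to the bottom strand with 3' ends pointing the same way, so neither can prime synthesis back toward the other.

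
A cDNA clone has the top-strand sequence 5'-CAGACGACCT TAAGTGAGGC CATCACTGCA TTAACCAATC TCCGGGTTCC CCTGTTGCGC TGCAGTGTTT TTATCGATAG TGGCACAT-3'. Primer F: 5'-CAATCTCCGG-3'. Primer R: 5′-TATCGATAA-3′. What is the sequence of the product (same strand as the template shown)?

5'-CAATCTCCGGGTTCCCCTGTTGCGCTGCAGTGTTTTTATCGATA-3'

Scanning the template, CAATCTCCGG occurs at positions 36–45; this primer anneals to the bottom strand there with its 3' end pointing downstream.
The reverse primer's reverse complement is TTATCGATA, which matches the template at positions 71–79.
The product is the template from position 36 through 79 (44 bp).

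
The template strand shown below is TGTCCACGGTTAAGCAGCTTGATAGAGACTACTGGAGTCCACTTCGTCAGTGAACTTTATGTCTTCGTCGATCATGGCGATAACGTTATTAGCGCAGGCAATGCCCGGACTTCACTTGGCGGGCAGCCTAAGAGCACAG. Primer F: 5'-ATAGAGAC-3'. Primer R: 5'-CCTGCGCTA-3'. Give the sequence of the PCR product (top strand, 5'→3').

Forward primer ATAGAGAC is found on the top strand at positions 22–29.
The reverse primer's reverse complement is TAGCGCAGG, which matches the template at positions 90–98.
The product is the template from position 22 through 98 (77 bp).

5'-ATAGAGACTACTGGAGTCCACTTCGTCAGTGAACTTTATGTCTTCGTCGATCATGGCGATAACGTTATTAGCGCAGG-3'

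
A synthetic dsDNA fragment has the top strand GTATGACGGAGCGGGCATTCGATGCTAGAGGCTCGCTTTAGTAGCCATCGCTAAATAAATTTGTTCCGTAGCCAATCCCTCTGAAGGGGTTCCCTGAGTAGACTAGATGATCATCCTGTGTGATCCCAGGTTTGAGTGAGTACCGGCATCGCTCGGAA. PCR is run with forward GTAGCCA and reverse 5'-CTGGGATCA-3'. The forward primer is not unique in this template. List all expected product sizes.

89 bp, 62 bp

The forward primer GTAGCCA matches the top strand at positions 41–47, 68–74.
The reverse primer's reverse complement is TGATCCCAG, matching at positions 121–129.
Each forward site pairs with the reverse site to give a product ending at position 129: sizes 89, 62 bp.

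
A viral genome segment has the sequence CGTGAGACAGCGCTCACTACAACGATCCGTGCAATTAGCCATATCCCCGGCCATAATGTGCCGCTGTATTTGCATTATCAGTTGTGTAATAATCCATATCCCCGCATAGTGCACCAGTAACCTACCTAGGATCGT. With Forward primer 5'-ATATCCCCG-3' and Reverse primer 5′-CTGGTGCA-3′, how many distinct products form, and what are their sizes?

The forward primer ATATCCCCG matches the top strand at positions 41–49, 96–104.
The reverse primer's reverse complement is TGCACCAG, matching at positions 110–117.
Each forward site pairs with the reverse site to give a product ending at position 117: sizes 77, 22 bp.

Two products: 77 bp, 22 bp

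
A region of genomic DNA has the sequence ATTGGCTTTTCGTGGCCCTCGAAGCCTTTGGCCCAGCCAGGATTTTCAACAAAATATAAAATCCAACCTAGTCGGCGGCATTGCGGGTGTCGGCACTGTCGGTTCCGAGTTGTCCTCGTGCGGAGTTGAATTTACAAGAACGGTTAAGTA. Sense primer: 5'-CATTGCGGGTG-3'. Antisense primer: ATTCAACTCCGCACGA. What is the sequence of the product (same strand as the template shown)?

5'-CATTGCGGGTGTCGGCACTGTCGGTTCCGAGTTGTCCTCGTGCGGAGTTGAAT-3'

Scanning the template, CATTGCGGGTG occurs at positions 79–89; this primer anneals to the bottom strand there with its 3' end pointing downstream.
Reverse complement of the reverse primer: TCGTGCGGAGTTGAAT. This occurs on the top strand at positions 116–131.
The product is the template from position 79 through 131 (53 bp).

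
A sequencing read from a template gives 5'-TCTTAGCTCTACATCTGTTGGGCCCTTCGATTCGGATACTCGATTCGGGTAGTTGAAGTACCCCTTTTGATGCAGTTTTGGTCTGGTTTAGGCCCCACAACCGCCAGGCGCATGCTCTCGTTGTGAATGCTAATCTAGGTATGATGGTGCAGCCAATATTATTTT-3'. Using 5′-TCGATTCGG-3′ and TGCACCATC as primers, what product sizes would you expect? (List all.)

125 bp, 112 bp

The forward primer TCGATTCGG matches the top strand at positions 27–35, 40–48.
The reverse primer's reverse complement is GATGGTGCA, matching at positions 143–151.
Each forward site pairs with the reverse site to give a product ending at position 151: sizes 125, 112 bp.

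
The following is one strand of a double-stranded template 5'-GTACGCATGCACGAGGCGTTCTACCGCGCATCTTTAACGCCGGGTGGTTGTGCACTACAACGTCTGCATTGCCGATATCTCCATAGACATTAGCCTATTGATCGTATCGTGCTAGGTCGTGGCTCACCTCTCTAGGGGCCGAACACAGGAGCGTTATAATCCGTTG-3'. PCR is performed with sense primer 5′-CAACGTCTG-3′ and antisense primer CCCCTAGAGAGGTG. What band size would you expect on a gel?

Scanning the template, CAACGTCTG occurs at positions 58–66; this primer anneals to the bottom strand there with its 3' end pointing downstream.
Taking the reverse complement of CCCCTAGAGAGGTG gives CACCTCTCTAGGGG, found at positions 125–138 on the template; the primer anneals here to the top strand with its 3' end pointing upstream.
Product length = (reverse-primer end) − (forward-primer start) + 1 = 138 − 58 + 1 = 81 bp.

81 bp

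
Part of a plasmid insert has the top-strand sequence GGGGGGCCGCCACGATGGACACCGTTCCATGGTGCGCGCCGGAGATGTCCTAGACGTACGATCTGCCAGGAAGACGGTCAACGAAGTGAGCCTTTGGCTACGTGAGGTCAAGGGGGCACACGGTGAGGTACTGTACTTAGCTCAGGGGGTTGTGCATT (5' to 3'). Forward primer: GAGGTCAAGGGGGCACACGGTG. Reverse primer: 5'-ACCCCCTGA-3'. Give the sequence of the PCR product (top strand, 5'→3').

Scanning the template, GAGGTCAAGGGGGCACACGGTG occurs at positions 104–125; this primer anneals to the bottom strand there with its 3' end pointing downstream.
Taking the reverse complement of ACCCCCTGA gives TCAGGGGGT, found at positions 142–150 on the template; the primer anneals here to the top strand with its 3' end pointing upstream.
The product is the template from position 104 through 150 (47 bp).

5'-GAGGTCAAGGGGGCACACGGTGAGGTACTGTACTTAGCTCAGGGGGT-3'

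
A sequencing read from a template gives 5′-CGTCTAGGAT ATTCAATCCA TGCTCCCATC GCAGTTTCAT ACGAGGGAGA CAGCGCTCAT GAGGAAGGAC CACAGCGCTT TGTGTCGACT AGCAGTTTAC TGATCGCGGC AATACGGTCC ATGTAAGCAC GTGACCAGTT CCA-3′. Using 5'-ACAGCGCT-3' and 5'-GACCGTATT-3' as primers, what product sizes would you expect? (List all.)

The forward primer ACAGCGCT matches the top strand at positions 50–57, 72–79.
The reverse primer's reverse complement is AATACGGTC, matching at positions 111–119.
Each forward site pairs with the reverse site to give a product ending at position 119: sizes 70, 48 bp.

70 bp, 48 bp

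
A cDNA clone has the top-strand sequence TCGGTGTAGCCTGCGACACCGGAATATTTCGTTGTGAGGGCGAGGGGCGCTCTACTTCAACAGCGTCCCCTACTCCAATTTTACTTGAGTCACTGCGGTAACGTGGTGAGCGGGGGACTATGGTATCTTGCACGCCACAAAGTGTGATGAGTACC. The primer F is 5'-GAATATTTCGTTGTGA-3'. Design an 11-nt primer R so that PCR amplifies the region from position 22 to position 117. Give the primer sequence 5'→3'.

The product's 3' end on the top strand is position 117.
The reverse primer anneals to the top strand over positions 107–117, i.e. to TGAGCGGGGGA.
Its sequence written 5'→3' is the reverse complement: TCCCCCGCTCA.

5'-TCCCCCGCTCA-3'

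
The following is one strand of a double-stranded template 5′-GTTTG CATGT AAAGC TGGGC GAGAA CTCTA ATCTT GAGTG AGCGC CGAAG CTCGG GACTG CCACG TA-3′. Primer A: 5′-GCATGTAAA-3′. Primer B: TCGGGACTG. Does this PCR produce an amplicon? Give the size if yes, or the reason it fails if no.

Primer A (GCATGTAAA) matches the top strand at positions 5–13 (3' end points downstream).
Primer B (TCGGGACTG) also matches the top strand directly, at positions 52–60 — its reverse complement CAGTCCCGA is not present.
Both primers anneal to the bottom strand with 3' ends pointing the same way, so neither can prime synthesis back toward the other.

No product — both primers anneal to the same strand and extend in the same direction.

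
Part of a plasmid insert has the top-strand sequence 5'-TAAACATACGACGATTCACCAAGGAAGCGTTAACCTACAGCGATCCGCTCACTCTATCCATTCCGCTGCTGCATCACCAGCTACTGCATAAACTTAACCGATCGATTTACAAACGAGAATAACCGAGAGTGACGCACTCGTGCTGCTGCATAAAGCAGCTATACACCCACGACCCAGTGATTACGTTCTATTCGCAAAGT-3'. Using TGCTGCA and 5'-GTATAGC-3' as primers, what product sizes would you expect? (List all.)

The forward primer TGCTGCA matches the top strand at positions 67–73, 144–150.
The reverse primer's reverse complement is GCTATAC, matching at positions 158–164.
Each forward site pairs with the reverse site to give a product ending at position 164: sizes 98, 21 bp.

98 bp, 21 bp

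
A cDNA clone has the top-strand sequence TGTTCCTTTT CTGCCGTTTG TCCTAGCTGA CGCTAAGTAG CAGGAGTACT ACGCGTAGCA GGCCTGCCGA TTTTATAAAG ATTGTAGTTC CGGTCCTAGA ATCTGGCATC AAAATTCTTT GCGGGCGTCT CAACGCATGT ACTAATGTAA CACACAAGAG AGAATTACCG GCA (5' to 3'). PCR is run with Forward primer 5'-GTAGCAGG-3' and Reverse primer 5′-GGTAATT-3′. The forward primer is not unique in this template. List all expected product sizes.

133 bp, 115 bp

The forward primer GTAGCAGG matches the top strand at positions 37–44, 55–62.
The reverse primer's reverse complement is AATTACC, matching at positions 163–169.
Each forward site pairs with the reverse site to give a product ending at position 169: sizes 133, 115 bp.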